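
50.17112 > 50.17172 False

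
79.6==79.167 False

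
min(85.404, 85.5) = 85.404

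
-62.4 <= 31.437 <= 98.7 True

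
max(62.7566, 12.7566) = 62.7566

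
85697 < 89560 True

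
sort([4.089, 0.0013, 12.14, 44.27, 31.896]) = [0.0013, 4.089, 12.14, 31.896, 44.27]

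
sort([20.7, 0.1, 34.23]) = [0.1, 20.7, 34.23]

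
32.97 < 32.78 False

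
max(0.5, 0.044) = 0.5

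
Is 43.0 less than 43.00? No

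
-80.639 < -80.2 True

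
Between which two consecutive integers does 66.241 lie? 66 and 67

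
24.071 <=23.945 False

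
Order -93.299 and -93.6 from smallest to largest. -93.6, -93.299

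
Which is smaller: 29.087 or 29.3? 29.087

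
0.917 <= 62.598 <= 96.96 True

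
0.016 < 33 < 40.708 True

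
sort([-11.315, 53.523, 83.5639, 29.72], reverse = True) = [83.5639, 53.523, 29.72, -11.315]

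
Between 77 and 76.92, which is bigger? 77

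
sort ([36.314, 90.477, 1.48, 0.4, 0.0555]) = [0.0555, 0.4, 1.48, 36.314, 90.477]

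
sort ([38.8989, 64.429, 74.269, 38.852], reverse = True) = [74.269, 64.429, 38.8989, 38.852]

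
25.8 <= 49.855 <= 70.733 True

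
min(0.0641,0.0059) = 0.0059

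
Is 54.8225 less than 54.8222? No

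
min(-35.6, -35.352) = -35.6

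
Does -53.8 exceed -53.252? No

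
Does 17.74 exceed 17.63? Yes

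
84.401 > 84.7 False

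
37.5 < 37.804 True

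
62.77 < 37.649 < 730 False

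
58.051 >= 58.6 False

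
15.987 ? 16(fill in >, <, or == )<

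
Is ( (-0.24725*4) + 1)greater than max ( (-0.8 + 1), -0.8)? No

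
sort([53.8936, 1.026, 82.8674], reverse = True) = [82.8674, 53.8936, 1.026]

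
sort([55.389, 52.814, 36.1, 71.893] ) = [36.1, 52.814, 55.389, 71.893]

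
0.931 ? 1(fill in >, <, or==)<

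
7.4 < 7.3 False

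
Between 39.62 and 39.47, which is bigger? 39.62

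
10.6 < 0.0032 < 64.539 False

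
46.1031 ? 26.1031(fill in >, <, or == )>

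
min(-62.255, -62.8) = -62.8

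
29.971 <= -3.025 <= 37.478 False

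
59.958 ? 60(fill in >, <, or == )<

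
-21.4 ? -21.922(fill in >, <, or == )>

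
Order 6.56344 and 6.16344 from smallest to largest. 6.16344, 6.56344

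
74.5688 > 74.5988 False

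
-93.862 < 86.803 True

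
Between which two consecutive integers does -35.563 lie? -36 and -35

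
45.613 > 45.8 False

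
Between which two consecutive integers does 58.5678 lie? 58 and 59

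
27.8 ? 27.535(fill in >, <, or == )>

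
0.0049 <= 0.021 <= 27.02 True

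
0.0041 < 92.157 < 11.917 False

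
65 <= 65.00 True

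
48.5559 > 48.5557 True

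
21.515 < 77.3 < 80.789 True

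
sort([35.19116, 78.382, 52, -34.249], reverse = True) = [78.382, 52, 35.19116, -34.249]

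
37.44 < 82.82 True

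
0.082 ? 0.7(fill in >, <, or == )<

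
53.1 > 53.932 False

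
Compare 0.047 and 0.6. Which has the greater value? 0.6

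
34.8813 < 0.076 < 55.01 False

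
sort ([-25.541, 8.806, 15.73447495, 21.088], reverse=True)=[21.088, 15.73447495, 8.806, -25.541]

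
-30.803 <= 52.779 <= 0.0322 False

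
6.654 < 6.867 True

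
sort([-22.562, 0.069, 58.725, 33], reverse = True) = [58.725, 33, 0.069, -22.562]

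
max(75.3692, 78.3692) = 78.3692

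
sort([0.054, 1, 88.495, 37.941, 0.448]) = [0.054, 0.448, 1, 37.941, 88.495]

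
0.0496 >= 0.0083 True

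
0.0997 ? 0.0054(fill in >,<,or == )>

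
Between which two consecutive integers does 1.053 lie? 1 and 2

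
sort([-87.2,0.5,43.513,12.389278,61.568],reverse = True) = [61.568,43.513,12.389278,0.5,-87.2]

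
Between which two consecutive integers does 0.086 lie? 0 and 1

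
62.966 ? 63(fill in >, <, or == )<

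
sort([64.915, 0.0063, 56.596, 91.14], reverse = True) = [91.14, 64.915, 56.596, 0.0063]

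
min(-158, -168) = -168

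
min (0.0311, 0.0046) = 0.0046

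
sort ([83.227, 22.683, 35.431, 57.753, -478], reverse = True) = [83.227, 57.753, 35.431, 22.683, -478]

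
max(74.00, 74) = 74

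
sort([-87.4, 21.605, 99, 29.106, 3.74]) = [-87.4, 3.74, 21.605, 29.106, 99]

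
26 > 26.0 False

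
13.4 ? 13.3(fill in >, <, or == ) >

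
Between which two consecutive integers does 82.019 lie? 82 and 83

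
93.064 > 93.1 False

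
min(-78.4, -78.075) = -78.4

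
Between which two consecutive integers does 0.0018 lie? 0 and 1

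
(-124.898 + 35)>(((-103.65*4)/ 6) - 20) False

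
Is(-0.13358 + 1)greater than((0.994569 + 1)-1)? No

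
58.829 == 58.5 False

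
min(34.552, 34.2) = 34.2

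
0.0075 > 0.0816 False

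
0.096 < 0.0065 False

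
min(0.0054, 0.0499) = 0.0054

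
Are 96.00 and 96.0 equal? Yes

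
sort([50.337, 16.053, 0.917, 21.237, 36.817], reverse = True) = [50.337, 36.817, 21.237, 16.053, 0.917]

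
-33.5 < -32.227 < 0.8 True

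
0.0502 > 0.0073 True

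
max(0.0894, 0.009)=0.0894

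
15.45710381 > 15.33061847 True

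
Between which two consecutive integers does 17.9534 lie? 17 and 18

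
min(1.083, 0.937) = 0.937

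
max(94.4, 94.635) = 94.635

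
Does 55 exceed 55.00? No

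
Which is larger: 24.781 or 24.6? 24.781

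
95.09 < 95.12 True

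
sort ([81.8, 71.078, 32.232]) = [32.232, 71.078, 81.8]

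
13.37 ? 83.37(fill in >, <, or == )<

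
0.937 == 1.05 False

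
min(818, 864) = 818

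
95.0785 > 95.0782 True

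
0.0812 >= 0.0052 True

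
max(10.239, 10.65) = 10.65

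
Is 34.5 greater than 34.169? Yes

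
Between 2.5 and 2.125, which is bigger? 2.5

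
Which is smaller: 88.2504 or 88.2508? 88.2504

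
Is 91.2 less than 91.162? No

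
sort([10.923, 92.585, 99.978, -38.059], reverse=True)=[99.978, 92.585, 10.923, -38.059]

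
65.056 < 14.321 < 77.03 False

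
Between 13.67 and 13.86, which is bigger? 13.86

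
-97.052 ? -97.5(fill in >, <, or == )>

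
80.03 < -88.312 False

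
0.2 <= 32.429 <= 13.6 False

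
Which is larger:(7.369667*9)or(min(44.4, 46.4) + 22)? (min(44.4, 46.4) + 22)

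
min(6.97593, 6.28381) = 6.28381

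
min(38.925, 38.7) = 38.7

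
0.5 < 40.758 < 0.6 False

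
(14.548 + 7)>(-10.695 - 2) True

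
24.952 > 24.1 True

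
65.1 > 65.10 False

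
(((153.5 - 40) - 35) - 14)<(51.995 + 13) True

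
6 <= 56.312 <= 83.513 True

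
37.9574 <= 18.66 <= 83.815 False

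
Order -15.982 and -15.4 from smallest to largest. -15.982, -15.4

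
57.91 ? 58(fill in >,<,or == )<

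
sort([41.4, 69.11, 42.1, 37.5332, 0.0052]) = [0.0052, 37.5332, 41.4, 42.1, 69.11]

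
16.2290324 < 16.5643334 True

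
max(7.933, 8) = 8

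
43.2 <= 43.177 False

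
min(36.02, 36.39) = 36.02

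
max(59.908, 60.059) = 60.059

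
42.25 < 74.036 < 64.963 False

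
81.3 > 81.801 False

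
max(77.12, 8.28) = 77.12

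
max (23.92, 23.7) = 23.92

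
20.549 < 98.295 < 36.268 False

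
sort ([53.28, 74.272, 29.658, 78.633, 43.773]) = [29.658, 43.773, 53.28, 74.272, 78.633]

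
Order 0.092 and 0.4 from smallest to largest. 0.092, 0.4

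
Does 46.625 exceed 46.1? Yes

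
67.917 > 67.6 True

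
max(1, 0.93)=1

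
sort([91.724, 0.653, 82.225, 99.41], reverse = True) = [99.41, 91.724, 82.225, 0.653]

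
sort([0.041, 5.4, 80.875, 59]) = [0.041, 5.4, 59, 80.875]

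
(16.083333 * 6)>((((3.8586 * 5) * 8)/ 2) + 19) True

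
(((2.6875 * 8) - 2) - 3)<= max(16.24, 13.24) False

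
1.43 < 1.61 True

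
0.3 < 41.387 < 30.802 False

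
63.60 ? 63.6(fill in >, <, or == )==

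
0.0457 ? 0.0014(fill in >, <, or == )>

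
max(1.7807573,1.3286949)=1.7807573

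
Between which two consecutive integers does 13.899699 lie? 13 and 14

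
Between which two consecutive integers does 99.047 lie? 99 and 100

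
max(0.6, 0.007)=0.6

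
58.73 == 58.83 False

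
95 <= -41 False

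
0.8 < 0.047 False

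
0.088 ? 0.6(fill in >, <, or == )<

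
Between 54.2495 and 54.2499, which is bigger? 54.2499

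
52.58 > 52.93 False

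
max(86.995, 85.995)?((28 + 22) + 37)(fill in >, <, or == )<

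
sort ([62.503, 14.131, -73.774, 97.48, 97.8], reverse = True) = [97.8, 97.48, 62.503, 14.131, -73.774]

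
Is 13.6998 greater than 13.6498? Yes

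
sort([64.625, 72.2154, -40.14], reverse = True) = [72.2154, 64.625, -40.14]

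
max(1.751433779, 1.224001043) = 1.751433779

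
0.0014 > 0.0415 False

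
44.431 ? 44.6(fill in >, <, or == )<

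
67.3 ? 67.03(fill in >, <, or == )>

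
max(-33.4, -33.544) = -33.4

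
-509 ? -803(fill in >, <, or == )>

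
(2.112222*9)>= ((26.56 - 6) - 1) False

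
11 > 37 False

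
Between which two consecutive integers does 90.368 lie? 90 and 91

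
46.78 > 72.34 False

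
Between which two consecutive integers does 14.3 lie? 14 and 15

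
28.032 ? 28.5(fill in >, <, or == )<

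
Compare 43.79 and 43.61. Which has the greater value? 43.79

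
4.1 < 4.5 True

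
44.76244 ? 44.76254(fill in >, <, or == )<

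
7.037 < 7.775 True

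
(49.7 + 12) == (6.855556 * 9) False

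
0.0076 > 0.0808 False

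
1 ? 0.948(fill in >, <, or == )>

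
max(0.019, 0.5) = 0.5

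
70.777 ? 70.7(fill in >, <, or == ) >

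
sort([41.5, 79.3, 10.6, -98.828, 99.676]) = [-98.828, 10.6, 41.5, 79.3, 99.676]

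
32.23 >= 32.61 False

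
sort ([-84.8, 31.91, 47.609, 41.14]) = [-84.8, 31.91, 41.14, 47.609]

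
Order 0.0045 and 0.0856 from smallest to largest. 0.0045, 0.0856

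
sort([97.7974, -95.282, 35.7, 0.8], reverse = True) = [97.7974, 35.7, 0.8, -95.282]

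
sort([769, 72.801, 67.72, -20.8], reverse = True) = [769, 72.801, 67.72, -20.8]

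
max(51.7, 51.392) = 51.7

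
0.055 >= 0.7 False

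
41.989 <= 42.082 True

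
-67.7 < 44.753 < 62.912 True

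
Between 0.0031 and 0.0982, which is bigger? 0.0982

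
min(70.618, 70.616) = 70.616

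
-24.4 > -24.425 True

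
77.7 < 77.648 False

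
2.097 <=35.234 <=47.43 True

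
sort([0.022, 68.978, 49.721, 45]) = [0.022, 45, 49.721, 68.978]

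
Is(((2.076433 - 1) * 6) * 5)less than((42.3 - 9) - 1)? Yes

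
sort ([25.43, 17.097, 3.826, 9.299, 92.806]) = [3.826, 9.299, 17.097, 25.43, 92.806]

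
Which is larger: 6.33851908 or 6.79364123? 6.79364123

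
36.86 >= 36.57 True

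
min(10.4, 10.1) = 10.1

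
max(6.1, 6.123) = 6.123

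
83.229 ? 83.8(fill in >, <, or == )<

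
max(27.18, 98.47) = 98.47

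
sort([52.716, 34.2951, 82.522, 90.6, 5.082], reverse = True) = [90.6, 82.522, 52.716, 34.2951, 5.082]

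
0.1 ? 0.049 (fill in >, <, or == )>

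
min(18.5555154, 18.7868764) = 18.5555154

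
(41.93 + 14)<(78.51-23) False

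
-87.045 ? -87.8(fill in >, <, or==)>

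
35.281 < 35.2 False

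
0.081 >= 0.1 False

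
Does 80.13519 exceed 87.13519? No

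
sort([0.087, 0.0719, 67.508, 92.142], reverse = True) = [92.142, 67.508, 0.087, 0.0719]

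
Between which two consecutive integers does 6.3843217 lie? 6 and 7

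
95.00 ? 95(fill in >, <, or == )==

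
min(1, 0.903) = 0.903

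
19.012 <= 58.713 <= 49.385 False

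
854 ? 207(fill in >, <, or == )>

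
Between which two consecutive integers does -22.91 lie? -23 and -22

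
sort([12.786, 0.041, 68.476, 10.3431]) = [0.041, 10.3431, 12.786, 68.476]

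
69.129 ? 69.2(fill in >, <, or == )<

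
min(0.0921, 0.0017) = 0.0017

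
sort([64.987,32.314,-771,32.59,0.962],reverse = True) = [64.987,32.59,32.314,0.962,-771]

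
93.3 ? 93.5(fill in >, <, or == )<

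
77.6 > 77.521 True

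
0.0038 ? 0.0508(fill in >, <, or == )<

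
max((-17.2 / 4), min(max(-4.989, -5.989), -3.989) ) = -4.3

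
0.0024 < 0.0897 True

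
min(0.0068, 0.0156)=0.0068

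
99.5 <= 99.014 False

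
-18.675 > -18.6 False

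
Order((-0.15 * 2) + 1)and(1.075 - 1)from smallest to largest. (1.075 - 1), ((-0.15 * 2) + 1)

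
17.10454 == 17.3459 False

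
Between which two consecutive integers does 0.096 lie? 0 and 1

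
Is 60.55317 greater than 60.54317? Yes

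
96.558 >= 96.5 True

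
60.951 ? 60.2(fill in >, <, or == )>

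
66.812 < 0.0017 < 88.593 False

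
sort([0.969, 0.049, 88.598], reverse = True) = [88.598, 0.969, 0.049]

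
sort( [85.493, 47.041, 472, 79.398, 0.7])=[0.7, 47.041, 79.398, 85.493, 472]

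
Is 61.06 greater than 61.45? No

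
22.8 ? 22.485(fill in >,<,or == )>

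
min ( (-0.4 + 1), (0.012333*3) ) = 0.036999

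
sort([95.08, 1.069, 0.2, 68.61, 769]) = [0.2, 1.069, 68.61, 95.08, 769]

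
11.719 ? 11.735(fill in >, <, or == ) <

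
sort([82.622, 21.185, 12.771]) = [12.771, 21.185, 82.622]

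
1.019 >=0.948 True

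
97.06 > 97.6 False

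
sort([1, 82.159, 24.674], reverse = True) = [82.159, 24.674, 1]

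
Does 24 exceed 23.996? Yes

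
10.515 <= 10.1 False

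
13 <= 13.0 True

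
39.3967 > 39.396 True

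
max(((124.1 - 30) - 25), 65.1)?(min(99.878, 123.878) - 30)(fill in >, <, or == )<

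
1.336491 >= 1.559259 False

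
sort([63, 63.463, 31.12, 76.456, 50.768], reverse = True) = [76.456, 63.463, 63, 50.768, 31.12]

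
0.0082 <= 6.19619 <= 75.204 True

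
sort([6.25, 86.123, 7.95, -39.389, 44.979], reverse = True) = [86.123, 44.979, 7.95, 6.25, -39.389]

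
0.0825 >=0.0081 True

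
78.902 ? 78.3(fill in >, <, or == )>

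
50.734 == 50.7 False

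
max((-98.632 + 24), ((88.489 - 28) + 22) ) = 82.489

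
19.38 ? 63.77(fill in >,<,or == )<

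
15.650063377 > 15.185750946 True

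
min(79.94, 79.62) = 79.62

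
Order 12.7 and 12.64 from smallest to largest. 12.64, 12.7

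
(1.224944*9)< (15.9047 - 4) True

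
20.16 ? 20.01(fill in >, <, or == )>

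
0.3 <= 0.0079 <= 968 False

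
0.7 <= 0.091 False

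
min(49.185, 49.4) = 49.185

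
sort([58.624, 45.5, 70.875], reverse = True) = [70.875, 58.624, 45.5]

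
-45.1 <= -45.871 False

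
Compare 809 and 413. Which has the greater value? 809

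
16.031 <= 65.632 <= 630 True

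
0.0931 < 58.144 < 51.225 False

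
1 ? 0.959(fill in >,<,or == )>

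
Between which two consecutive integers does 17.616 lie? 17 and 18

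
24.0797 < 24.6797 True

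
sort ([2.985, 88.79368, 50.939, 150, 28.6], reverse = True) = [150, 88.79368, 50.939, 28.6, 2.985]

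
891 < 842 False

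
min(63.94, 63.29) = 63.29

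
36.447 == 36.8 False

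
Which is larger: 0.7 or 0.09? 0.7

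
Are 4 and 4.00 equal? Yes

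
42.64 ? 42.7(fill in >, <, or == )<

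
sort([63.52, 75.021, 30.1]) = [30.1, 63.52, 75.021]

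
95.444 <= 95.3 False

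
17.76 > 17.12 True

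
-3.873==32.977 False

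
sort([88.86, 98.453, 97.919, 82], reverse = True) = [98.453, 97.919, 88.86, 82]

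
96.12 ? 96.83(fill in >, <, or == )<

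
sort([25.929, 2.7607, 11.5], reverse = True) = [25.929, 11.5, 2.7607]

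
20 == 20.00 True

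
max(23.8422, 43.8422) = 43.8422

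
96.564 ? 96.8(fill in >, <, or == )<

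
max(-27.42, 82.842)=82.842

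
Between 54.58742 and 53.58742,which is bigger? 54.58742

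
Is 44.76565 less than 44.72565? No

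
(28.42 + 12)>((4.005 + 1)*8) True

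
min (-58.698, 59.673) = -58.698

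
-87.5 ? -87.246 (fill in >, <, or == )<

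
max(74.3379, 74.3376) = 74.3379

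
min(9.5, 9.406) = 9.406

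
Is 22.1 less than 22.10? No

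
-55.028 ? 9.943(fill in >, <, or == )<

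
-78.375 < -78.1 True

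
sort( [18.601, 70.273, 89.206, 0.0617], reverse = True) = [89.206, 70.273, 18.601, 0.0617]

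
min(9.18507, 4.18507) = 4.18507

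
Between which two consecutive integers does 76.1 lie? 76 and 77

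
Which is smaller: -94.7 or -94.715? -94.715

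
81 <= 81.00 True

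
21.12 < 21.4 True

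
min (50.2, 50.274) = 50.2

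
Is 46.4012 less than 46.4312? Yes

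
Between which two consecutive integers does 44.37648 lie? 44 and 45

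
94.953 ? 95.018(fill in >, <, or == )<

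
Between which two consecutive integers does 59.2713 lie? 59 and 60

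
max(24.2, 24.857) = 24.857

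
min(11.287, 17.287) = 11.287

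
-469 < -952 False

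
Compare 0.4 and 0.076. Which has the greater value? 0.4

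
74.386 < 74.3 False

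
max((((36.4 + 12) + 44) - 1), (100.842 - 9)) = 91.842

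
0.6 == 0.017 False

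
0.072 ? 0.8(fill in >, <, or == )<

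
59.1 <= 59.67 True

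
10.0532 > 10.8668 False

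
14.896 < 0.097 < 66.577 False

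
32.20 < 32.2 False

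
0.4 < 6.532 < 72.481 True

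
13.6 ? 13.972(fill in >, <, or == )<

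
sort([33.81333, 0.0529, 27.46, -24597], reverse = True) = [33.81333, 27.46, 0.0529, -24597]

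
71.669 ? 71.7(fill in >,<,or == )<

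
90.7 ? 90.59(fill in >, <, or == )>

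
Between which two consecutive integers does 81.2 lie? 81 and 82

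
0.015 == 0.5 False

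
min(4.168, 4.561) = 4.168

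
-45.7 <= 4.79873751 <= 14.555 True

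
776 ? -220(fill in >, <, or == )>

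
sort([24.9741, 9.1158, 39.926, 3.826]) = [3.826, 9.1158, 24.9741, 39.926]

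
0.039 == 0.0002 False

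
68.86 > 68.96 False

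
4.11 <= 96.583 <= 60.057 False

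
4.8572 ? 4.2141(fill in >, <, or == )>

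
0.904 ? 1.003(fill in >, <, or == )<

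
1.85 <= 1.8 False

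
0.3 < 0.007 False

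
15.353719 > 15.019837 True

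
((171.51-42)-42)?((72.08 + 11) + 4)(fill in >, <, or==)>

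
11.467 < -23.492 False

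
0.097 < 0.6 True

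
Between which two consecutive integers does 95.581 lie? 95 and 96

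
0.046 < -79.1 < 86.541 False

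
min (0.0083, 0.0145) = 0.0083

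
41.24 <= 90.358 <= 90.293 False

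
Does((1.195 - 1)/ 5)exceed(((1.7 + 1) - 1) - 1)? No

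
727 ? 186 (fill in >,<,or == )>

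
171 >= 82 True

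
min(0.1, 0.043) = 0.043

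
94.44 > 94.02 True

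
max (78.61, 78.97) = 78.97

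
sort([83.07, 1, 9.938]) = [1, 9.938, 83.07]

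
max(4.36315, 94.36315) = 94.36315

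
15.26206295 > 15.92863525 False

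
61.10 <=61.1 True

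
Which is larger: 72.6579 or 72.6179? 72.6579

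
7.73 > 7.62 True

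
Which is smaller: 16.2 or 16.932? 16.2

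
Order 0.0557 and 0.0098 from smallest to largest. 0.0098, 0.0557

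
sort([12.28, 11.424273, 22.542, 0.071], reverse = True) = [22.542, 12.28, 11.424273, 0.071]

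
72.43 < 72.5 True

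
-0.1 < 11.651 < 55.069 True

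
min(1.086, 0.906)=0.906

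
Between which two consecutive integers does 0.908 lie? 0 and 1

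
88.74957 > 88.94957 False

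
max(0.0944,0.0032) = 0.0944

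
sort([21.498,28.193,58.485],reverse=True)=[58.485,28.193,21.498]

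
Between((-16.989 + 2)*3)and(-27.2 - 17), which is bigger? (-27.2 - 17)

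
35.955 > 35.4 True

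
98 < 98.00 False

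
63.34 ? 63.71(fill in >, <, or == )<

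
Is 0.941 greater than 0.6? Yes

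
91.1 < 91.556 True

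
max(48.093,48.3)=48.3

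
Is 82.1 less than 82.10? No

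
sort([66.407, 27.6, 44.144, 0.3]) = [0.3, 27.6, 44.144, 66.407]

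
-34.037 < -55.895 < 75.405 False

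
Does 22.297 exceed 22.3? No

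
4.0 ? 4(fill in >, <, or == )==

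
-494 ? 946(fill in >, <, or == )<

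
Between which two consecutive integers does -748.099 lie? -749 and -748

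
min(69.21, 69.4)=69.21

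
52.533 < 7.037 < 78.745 False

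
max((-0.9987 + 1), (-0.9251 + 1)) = 0.0749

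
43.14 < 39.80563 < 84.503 False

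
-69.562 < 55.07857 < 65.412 True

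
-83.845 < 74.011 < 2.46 False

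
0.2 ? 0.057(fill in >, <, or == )>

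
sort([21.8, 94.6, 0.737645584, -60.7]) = [-60.7, 0.737645584, 21.8, 94.6]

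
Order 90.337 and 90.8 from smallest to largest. 90.337,90.8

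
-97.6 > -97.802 True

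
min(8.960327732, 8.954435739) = 8.954435739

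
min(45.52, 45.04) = 45.04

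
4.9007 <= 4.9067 True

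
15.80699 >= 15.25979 True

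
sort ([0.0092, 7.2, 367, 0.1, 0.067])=[0.0092, 0.067, 0.1, 7.2, 367]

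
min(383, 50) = 50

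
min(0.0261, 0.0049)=0.0049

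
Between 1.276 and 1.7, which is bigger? 1.7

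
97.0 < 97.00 False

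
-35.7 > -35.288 False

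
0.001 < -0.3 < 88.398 False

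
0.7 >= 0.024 True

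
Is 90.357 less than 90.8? Yes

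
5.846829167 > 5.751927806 True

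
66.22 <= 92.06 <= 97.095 True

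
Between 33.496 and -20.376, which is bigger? 33.496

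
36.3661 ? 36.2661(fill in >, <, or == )>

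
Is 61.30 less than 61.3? No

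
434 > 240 True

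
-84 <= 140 True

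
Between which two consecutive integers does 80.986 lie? 80 and 81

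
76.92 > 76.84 True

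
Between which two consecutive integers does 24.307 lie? 24 and 25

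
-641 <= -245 True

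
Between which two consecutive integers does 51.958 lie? 51 and 52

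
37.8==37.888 False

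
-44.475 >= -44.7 True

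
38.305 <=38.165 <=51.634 False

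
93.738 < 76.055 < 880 False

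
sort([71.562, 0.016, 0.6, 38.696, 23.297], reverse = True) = [71.562, 38.696, 23.297, 0.6, 0.016]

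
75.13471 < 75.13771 True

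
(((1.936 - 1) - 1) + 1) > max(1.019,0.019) False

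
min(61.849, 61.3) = 61.3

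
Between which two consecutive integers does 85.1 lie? 85 and 86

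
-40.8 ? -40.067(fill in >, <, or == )<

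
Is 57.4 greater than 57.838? No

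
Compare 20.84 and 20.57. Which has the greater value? 20.84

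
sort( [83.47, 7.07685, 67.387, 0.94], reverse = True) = [83.47, 67.387, 7.07685, 0.94]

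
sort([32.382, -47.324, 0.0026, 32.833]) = [-47.324, 0.0026, 32.382, 32.833]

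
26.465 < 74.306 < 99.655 True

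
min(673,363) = 363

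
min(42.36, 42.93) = 42.36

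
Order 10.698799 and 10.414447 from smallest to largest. 10.414447,10.698799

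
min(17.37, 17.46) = 17.37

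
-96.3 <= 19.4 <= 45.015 True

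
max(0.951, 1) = 1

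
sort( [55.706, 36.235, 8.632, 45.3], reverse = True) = [55.706, 45.3, 36.235, 8.632]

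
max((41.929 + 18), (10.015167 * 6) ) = 60.091002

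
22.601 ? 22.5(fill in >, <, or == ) >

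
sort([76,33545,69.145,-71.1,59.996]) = [-71.1,59.996,69.145,76,33545]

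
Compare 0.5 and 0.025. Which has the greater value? 0.5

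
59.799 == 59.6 False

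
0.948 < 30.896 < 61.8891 True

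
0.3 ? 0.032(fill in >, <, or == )>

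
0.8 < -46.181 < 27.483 False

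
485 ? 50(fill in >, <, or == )>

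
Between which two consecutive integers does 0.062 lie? 0 and 1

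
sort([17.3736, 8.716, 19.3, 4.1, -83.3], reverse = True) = [19.3, 17.3736, 8.716, 4.1, -83.3]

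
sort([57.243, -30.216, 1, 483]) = [-30.216, 1, 57.243, 483]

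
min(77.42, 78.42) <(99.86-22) True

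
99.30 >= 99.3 True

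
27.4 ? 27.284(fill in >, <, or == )>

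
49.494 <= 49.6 True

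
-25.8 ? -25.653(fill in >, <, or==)<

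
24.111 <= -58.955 False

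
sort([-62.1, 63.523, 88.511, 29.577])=[-62.1, 29.577, 63.523, 88.511]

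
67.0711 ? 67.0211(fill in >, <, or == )>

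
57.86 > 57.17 True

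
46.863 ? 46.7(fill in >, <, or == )>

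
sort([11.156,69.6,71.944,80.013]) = [11.156,69.6,71.944,80.013]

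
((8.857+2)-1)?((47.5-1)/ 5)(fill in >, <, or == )>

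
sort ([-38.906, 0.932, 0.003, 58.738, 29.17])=[-38.906, 0.003, 0.932, 29.17, 58.738]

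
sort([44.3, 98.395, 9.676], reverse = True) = [98.395, 44.3, 9.676]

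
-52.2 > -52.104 False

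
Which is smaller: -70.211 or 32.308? -70.211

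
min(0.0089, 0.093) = 0.0089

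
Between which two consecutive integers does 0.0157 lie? 0 and 1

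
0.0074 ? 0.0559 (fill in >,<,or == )<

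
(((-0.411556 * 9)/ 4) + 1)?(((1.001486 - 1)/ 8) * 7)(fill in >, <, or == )>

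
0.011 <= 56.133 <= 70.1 True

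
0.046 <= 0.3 True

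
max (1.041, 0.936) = 1.041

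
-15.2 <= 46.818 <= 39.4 False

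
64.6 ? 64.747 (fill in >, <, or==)<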